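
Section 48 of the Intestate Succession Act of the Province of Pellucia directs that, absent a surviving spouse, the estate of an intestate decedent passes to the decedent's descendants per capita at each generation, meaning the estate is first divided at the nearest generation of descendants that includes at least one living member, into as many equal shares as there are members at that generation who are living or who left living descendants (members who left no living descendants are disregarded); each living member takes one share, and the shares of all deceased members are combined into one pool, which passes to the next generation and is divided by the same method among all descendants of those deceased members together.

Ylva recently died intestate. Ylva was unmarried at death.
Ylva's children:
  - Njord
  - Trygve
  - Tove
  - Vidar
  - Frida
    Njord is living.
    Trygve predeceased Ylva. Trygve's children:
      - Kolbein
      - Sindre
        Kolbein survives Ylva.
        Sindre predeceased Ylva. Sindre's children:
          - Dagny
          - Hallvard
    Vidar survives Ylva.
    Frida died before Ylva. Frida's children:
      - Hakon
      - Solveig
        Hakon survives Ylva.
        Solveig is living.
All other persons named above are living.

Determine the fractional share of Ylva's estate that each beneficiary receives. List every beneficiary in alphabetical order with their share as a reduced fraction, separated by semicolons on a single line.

There is no surviving spouse, so the entire estate passes to Ylva's descendants per capita at each generation.
At generation 1 (Njord, Trygve, Tove, Vidar, Frida) there are 5 shares of (1)/5 = 1/5 each.
Living: Njord, Tove, and Vidar — each takes 1/5.
Deceased: Trygve and Frida. Their combined 2/5 is pooled and carried to generation 2.
At generation 2 (Kolbein, Sindre, Hakon, Solveig) there are 4 shares of (2/5)/4 = 1/10 each.
Living: Kolbein, Hakon, and Solveig — each takes 1/10.
Deceased: Sindre. That 1/10 share is carried to generation 3.
At generation 3 (Dagny, Hallvard) there are 2 shares of (1/10)/2 = 1/20 each.
Living: Dagny and Hallvard — each takes 1/20.

Dagny 1/20; Hakon 1/10; Hallvard 1/20; Kolbein 1/10; Njord 1/5; Solveig 1/10; Tove 1/5; Vidar 1/5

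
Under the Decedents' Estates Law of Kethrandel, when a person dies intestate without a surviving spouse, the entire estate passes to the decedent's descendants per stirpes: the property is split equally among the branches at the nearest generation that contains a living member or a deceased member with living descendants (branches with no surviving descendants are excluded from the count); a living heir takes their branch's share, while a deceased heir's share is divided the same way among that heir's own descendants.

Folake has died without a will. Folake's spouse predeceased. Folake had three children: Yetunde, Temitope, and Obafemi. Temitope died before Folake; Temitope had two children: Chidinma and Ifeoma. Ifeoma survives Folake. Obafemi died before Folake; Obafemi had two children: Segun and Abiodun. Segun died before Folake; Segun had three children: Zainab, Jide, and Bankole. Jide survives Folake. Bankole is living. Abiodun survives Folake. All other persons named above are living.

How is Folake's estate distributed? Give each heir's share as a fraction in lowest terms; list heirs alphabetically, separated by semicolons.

There is no surviving spouse, so the entire estate passes to Folake's descendants per stirpes.
The estate is divided into 3 equal shares of 1/3 among Yetunde, Temitope, Obafemi.
Yetunde is living and takes 1/3.
Temitope predeceased; the 1/3 allotted to Temitope's branch passes to Temitope's issue by representation.
The 1/3 is divided into 2 equal shares of 1/6 among Chidinma, Ifeoma.
Chidinma is living and takes 1/6.
Ifeoma is living and takes 1/6.
Obafemi predeceased; the 1/3 allotted to Obafemi's branch passes to Obafemi's issue by representation.
The 1/3 is divided into 2 equal shares of 1/6 among Segun, Abiodun.
Segun predeceased; the 1/6 allotted to Segun's branch passes to Segun's issue by representation.
The 1/6 is divided into 3 equal shares of 1/18 among Zainab, Jide, Bankole.
Zainab is living and takes 1/18.
Jide is living and takes 1/18.
Bankole is living and takes 1/18.
Abiodun is living and takes 1/6.

Abiodun 1/6; Bankole 1/18; Chidinma 1/6; Ifeoma 1/6; Jide 1/18; Yetunde 1/3; Zainab 1/18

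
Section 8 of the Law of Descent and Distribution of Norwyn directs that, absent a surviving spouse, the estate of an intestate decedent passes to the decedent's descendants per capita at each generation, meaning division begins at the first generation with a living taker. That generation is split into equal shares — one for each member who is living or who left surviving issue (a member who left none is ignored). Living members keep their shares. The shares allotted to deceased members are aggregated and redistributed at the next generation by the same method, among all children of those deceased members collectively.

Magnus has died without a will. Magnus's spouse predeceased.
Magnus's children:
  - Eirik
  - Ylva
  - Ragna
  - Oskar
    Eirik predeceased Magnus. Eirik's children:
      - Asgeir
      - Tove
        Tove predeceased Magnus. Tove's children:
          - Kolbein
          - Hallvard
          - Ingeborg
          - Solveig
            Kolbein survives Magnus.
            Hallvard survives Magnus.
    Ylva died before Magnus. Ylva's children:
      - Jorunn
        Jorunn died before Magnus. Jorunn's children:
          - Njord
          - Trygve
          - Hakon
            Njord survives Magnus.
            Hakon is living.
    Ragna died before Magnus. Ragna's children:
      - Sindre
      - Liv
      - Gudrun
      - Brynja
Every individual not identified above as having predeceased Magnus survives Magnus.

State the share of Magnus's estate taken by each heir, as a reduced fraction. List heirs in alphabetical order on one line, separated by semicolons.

Asgeir 3/28; Brynja 3/28; Gudrun 3/28; Hakon 3/98; Hallvard 3/98; Ingeborg 3/98; Kolbein 3/98; Liv 3/28; Njord 3/98; Oskar 1/4; Sindre 3/28; Solveig 3/98; Trygve 3/98

There is no surviving spouse, so the entire estate passes to Magnus's descendants per capita at each generation.
At generation 1 (Eirik, Ylva, Ragna, Oskar) there are 4 shares of (1)/4 = 1/4 each.
Living: Oskar — each takes 1/4.
Deceased: Eirik, Ylva, and Ragna. Their combined 3/4 is pooled and carried to generation 2.
At generation 2 (Asgeir, Tove, Jorunn, Sindre, Liv, Gudrun, Brynja) there are 7 shares of (3/4)/7 = 3/28 each.
Living: Asgeir, Sindre, Liv, Gudrun, and Brynja — each takes 3/28.
Deceased: Tove and Jorunn. Their combined 3/14 is pooled and carried to generation 3.
At generation 3 (Kolbein, Hallvard, Ingeborg, Solveig, Njord, Trygve, Hakon) there are 7 shares of (3/14)/7 = 3/98 each.
Living: Kolbein, Hallvard, Ingeborg, Solveig, Njord, Trygve, and Hakon — each takes 3/98.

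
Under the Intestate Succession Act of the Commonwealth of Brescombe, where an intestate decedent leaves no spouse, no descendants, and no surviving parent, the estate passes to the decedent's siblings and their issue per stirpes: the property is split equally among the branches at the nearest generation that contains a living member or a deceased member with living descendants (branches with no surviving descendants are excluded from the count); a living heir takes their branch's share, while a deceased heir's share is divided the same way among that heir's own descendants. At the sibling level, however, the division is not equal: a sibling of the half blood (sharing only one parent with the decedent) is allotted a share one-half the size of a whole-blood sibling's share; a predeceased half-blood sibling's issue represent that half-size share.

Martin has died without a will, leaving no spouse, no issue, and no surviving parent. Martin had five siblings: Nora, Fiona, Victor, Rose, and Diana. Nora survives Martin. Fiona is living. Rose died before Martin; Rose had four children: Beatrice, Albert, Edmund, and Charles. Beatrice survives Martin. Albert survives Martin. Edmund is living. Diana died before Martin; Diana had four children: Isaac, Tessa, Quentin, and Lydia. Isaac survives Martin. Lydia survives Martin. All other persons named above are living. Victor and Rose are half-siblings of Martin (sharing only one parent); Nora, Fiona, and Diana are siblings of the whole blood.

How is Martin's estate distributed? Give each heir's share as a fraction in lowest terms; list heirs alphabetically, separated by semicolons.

No spouse, descendants, or parent survives, so the estate passes to Martin's siblings per stirpes.
Half-blood siblings count for one-half the weight of whole-blood siblings at the initial division.
Dividing 1 in proportion to weights (total weight 4): Nora (weight 1) → 1/4; Fiona (weight 1) → 1/4; Victor (weight 1/2) → 1/8; Rose (weight 1/2) → 1/8; Diana (weight 1) → 1/4.
Nora is living and takes 1/4.
Fiona is living and takes 1/4.
Victor is living and takes 1/8.
Rose predeceased; the 1/8 allotted to Rose's branch passes to Rose's issue by representation.
The 1/8 is divided into 4 equal shares of 1/32 among Beatrice, Albert, Edmund, Charles.
Beatrice is living and takes 1/32.
Albert is living and takes 1/32.
Edmund is living and takes 1/32.
Charles is living and takes 1/32.
Diana predeceased; the 1/4 allotted to Diana's branch passes to Diana's issue by representation.
The 1/4 is divided into 4 equal shares of 1/16 among Isaac, Tessa, Quentin, Lydia.
Isaac is living and takes 1/16.
Tessa is living and takes 1/16.
Quentin is living and takes 1/16.
Lydia is living and takes 1/16.

Albert 1/32; Beatrice 1/32; Charles 1/32; Edmund 1/32; Fiona 1/4; Isaac 1/16; Lydia 1/16; Nora 1/4; Quentin 1/16; Tessa 1/16; Victor 1/8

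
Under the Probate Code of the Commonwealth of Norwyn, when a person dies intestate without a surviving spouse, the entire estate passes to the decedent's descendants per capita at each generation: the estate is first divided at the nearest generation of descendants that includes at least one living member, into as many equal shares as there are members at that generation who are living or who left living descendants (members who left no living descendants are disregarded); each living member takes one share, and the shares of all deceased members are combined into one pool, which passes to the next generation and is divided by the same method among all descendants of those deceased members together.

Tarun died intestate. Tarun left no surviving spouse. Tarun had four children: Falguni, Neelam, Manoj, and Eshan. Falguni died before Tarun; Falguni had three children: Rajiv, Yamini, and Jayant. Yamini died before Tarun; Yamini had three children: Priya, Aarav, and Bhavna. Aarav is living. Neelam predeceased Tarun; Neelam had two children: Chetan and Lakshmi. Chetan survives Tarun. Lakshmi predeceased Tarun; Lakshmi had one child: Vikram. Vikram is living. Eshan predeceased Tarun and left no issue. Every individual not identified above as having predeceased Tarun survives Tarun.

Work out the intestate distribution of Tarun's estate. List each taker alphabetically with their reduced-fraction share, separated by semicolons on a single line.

Aarav 1/15; Bhavna 1/15; Chetan 2/15; Jayant 2/15; Manoj 1/3; Priya 1/15; Rajiv 2/15; Vikram 1/15

There is no surviving spouse, so the entire estate passes to Tarun's descendants per capita at each generation.
At generation 1 (Falguni, Neelam, Manoj) there are 3 shares of (1)/3 = 1/3 each.
Living: Manoj — each takes 1/3.
Deceased: Falguni and Neelam. Their combined 2/3 is pooled and carried to generation 2.
At generation 2 (Rajiv, Yamini, Jayant, Chetan, Lakshmi) there are 5 shares of (2/3)/5 = 2/15 each.
Living: Rajiv, Jayant, and Chetan — each takes 2/15.
Deceased: Yamini and Lakshmi. Their combined 4/15 is pooled and carried to generation 3.
At generation 3 (Priya, Aarav, Bhavna, Vikram) there are 4 shares of (4/15)/4 = 1/15 each.
Living: Priya, Aarav, Bhavna, and Vikram — each takes 1/15.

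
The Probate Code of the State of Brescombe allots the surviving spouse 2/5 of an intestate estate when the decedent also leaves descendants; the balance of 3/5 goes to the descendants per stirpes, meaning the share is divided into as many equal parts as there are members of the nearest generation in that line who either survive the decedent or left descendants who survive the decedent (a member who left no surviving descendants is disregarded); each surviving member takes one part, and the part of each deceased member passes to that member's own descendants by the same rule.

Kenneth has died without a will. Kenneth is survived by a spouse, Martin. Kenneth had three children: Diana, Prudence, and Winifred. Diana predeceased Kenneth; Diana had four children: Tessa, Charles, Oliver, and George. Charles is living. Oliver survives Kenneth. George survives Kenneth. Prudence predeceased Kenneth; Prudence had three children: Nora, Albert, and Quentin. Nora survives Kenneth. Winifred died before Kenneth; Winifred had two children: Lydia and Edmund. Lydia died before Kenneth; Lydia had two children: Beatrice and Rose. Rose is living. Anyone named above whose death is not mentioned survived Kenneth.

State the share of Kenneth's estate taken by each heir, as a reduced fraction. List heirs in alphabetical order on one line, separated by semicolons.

Albert 1/15; Beatrice 1/20; Charles 1/20; Edmund 1/10; George 1/20; Martin 2/5; Nora 1/15; Oliver 1/20; Quentin 1/15; Rose 1/20; Tessa 1/20

Martin, as surviving spouse, takes 2/5.
The remaining 3/5 passes to Kenneth's descendants per stirpes.
The 3/5 is divided into 3 equal shares of 1/5 among Diana, Prudence, Winifred.
Diana predeceased; the 1/5 allotted to Diana's branch passes to Diana's issue by representation.
The 1/5 is divided into 4 equal shares of 1/20 among Tessa, Charles, Oliver, George.
Tessa is living and takes 1/20.
Charles is living and takes 1/20.
Oliver is living and takes 1/20.
George is living and takes 1/20.
Prudence predeceased; the 1/5 allotted to Prudence's branch passes to Prudence's issue by representation.
The 1/5 is divided into 3 equal shares of 1/15 among Nora, Albert, Quentin.
Nora is living and takes 1/15.
Albert is living and takes 1/15.
Quentin is living and takes 1/15.
Winifred predeceased; the 1/5 allotted to Winifred's branch passes to Winifred's issue by representation.
The 1/5 is divided into 2 equal shares of 1/10 among Lydia, Edmund.
Lydia predeceased; the 1/10 allotted to Lydia's branch passes to Lydia's issue by representation.
The 1/10 is divided into 2 equal shares of 1/20 among Beatrice, Rose.
Beatrice is living and takes 1/20.
Rose is living and takes 1/20.
Edmund is living and takes 1/10.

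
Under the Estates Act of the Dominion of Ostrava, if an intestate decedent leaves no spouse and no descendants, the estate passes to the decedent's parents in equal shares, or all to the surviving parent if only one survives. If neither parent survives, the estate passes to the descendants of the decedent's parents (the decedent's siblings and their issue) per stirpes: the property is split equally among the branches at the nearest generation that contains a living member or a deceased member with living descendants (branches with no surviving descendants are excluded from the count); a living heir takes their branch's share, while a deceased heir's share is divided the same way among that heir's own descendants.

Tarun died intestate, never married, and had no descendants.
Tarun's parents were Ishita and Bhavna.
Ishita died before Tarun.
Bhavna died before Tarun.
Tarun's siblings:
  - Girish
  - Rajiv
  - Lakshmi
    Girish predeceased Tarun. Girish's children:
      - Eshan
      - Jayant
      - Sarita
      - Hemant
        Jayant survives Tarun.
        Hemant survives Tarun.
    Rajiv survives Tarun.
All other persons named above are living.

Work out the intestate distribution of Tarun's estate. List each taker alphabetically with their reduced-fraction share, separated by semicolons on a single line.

Neither parent survives and there are no descendants, so the estate passes to Tarun's siblings and their issue per stirpes.
The estate is divided into 3 equal shares of 1/3 among Girish, Rajiv, Lakshmi.
Girish predeceased; the 1/3 allotted to Girish's branch passes to Girish's issue by representation.
The 1/3 is divided into 4 equal shares of 1/12 among Eshan, Jayant, Sarita, Hemant.
Eshan is living and takes 1/12.
Jayant is living and takes 1/12.
Sarita is living and takes 1/12.
Hemant is living and takes 1/12.
Rajiv is living and takes 1/3.
Lakshmi is living and takes 1/3.

Eshan 1/12; Hemant 1/12; Jayant 1/12; Lakshmi 1/3; Rajiv 1/3; Sarita 1/12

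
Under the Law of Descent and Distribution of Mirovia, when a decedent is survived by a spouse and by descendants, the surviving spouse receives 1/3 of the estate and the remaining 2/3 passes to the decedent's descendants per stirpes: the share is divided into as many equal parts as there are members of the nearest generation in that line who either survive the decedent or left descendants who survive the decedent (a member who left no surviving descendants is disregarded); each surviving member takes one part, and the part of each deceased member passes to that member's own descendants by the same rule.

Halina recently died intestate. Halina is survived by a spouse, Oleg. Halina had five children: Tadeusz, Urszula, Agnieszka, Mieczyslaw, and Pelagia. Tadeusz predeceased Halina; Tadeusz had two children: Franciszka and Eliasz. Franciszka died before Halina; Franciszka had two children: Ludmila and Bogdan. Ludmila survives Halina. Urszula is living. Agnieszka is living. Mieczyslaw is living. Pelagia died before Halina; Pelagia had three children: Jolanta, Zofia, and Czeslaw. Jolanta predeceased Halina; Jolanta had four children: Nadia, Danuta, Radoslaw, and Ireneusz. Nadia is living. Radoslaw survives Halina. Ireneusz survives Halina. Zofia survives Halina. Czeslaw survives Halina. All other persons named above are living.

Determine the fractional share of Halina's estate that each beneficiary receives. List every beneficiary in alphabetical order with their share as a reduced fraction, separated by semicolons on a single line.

Oleg, as surviving spouse, takes 1/3.
The remaining 2/3 passes to Halina's descendants per stirpes.
The 2/3 is divided into 5 equal shares of 2/15 among Tadeusz, Urszula, Agnieszka, Mieczyslaw, Pelagia.
Tadeusz predeceased; the 2/15 allotted to Tadeusz's branch passes to Tadeusz's issue by representation.
The 2/15 is divided into 2 equal shares of 1/15 among Franciszka, Eliasz.
Franciszka predeceased; the 1/15 allotted to Franciszka's branch passes to Franciszka's issue by representation.
The 1/15 is divided into 2 equal shares of 1/30 among Ludmila, Bogdan.
Ludmila is living and takes 1/30.
Bogdan is living and takes 1/30.
Eliasz is living and takes 1/15.
Urszula is living and takes 2/15.
Agnieszka is living and takes 2/15.
Mieczyslaw is living and takes 2/15.
Pelagia predeceased; the 2/15 allotted to Pelagia's branch passes to Pelagia's issue by representation.
The 2/15 is divided into 3 equal shares of 2/45 among Jolanta, Zofia, Czeslaw.
Jolanta predeceased; the 2/45 allotted to Jolanta's branch passes to Jolanta's issue by representation.
The 2/45 is divided into 4 equal shares of 1/90 among Nadia, Danuta, Radoslaw, Ireneusz.
Nadia is living and takes 1/90.
Danuta is living and takes 1/90.
Radoslaw is living and takes 1/90.
Ireneusz is living and takes 1/90.
Zofia is living and takes 2/45.
Czeslaw is living and takes 2/45.

Agnieszka 2/15; Bogdan 1/30; Czeslaw 2/45; Danuta 1/90; Eliasz 1/15; Ireneusz 1/90; Ludmila 1/30; Mieczyslaw 2/15; Nadia 1/90; Oleg 1/3; Radoslaw 1/90; Urszula 2/15; Zofia 2/45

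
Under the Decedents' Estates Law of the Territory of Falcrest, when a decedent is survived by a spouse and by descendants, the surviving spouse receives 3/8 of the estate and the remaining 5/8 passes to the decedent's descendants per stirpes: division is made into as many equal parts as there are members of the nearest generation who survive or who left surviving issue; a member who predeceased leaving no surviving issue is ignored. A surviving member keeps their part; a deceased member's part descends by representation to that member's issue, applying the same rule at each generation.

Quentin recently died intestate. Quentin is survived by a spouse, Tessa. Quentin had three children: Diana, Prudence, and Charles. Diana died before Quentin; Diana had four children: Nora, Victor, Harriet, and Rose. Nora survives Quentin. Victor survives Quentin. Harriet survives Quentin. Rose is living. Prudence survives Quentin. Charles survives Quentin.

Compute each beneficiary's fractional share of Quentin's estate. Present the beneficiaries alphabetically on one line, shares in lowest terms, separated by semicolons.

Tessa, as surviving spouse, takes 3/8.
The remaining 5/8 passes to Quentin's descendants per stirpes.
The 5/8 is divided into 3 equal shares of 5/24 among Diana, Prudence, Charles.
Diana predeceased; the 5/24 allotted to Diana's branch passes to Diana's issue by representation.
The 5/24 is divided into 4 equal shares of 5/96 among Nora, Victor, Harriet, Rose.
Nora is living and takes 5/96.
Victor is living and takes 5/96.
Harriet is living and takes 5/96.
Rose is living and takes 5/96.
Prudence is living and takes 5/24.
Charles is living and takes 5/24.

Charles 5/24; Harriet 5/96; Nora 5/96; Prudence 5/24; Rose 5/96; Tessa 3/8; Victor 5/96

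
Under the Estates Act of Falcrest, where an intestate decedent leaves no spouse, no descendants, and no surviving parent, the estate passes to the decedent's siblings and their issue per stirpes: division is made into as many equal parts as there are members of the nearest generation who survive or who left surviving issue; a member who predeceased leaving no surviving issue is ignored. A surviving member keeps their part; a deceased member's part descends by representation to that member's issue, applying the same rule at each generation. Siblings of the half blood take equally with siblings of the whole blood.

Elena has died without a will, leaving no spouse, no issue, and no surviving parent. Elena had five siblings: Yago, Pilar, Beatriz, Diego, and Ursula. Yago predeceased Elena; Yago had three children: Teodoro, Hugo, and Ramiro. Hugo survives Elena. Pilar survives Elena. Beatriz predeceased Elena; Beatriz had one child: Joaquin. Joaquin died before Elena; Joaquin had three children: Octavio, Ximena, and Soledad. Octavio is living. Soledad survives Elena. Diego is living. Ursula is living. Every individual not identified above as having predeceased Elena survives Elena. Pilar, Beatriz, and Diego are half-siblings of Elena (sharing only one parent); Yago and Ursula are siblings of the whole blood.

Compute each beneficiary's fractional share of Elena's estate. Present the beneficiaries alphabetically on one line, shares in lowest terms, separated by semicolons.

Diego 1/5; Hugo 1/15; Octavio 1/15; Pilar 1/5; Ramiro 1/15; Soledad 1/15; Teodoro 1/15; Ursula 1/5; Ximena 1/15

No spouse, descendants, or parent survives, so the estate passes to Elena's siblings per stirpes.
Half-blood and whole-blood siblings take equally under the stated rule.
The estate is divided into 5 equal shares of 1/5 among Yago, Pilar, Beatriz, Diego, Ursula.
Yago predeceased; the 1/5 allotted to Yago's branch passes to Yago's issue by representation.
The 1/5 is divided into 3 equal shares of 1/15 among Teodoro, Hugo, Ramiro.
Teodoro is living and takes 1/15.
Hugo is living and takes 1/15.
Ramiro is living and takes 1/15.
Pilar is living and takes 1/5.
Beatriz predeceased; the 1/5 allotted to Beatriz's branch passes to Beatriz's issue by representation.
Joaquin's line is the sole branch at this level, so the full 1/5 passes to Joaquin's issue by representation.
The 1/5 is divided into 3 equal shares of 1/15 among Octavio, Ximena, Soledad.
Octavio is living and takes 1/15.
Ximena is living and takes 1/15.
Soledad is living and takes 1/15.
Diego is living and takes 1/5.
Ursula is living and takes 1/5.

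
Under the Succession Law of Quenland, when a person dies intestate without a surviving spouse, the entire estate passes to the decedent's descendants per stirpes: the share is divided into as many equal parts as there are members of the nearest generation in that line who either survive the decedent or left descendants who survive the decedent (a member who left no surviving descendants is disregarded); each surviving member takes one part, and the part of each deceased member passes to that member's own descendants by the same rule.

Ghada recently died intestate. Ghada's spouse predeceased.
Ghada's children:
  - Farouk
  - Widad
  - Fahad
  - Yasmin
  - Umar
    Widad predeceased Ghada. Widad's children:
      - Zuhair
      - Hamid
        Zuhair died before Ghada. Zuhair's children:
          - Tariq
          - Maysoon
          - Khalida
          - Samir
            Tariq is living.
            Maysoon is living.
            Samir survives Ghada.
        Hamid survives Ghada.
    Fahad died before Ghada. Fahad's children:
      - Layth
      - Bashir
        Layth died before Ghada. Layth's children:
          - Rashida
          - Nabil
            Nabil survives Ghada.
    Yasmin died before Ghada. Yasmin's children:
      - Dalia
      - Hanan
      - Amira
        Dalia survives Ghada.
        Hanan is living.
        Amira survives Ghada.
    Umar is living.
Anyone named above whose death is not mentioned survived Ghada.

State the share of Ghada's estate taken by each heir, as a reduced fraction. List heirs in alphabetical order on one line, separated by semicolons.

There is no surviving spouse, so the entire estate passes to Ghada's descendants per stirpes.
The estate is divided into 5 equal shares of 1/5 among Farouk, Widad, Fahad, Yasmin, Umar.
Farouk is living and takes 1/5.
Widad predeceased; the 1/5 allotted to Widad's branch passes to Widad's issue by representation.
The 1/5 is divided into 2 equal shares of 1/10 among Zuhair, Hamid.
Zuhair predeceased; the 1/10 allotted to Zuhair's branch passes to Zuhair's issue by representation.
The 1/10 is divided into 4 equal shares of 1/40 among Tariq, Maysoon, Khalida, Samir.
Tariq is living and takes 1/40.
Maysoon is living and takes 1/40.
Khalida is living and takes 1/40.
Samir is living and takes 1/40.
Hamid is living and takes 1/10.
Fahad predeceased; the 1/5 allotted to Fahad's branch passes to Fahad's issue by representation.
The 1/5 is divided into 2 equal shares of 1/10 among Layth, Bashir.
Layth predeceased; the 1/10 allotted to Layth's branch passes to Layth's issue by representation.
The 1/10 is divided into 2 equal shares of 1/20 among Rashida, Nabil.
Rashida is living and takes 1/20.
Nabil is living and takes 1/20.
Bashir is living and takes 1/10.
Yasmin predeceased; the 1/5 allotted to Yasmin's branch passes to Yasmin's issue by representation.
The 1/5 is divided into 3 equal shares of 1/15 among Dalia, Hanan, Amira.
Dalia is living and takes 1/15.
Hanan is living and takes 1/15.
Amira is living and takes 1/15.
Umar is living and takes 1/5.

Amira 1/15; Bashir 1/10; Dalia 1/15; Farouk 1/5; Hamid 1/10; Hanan 1/15; Khalida 1/40; Maysoon 1/40; Nabil 1/20; Rashida 1/20; Samir 1/40; Tariq 1/40; Umar 1/5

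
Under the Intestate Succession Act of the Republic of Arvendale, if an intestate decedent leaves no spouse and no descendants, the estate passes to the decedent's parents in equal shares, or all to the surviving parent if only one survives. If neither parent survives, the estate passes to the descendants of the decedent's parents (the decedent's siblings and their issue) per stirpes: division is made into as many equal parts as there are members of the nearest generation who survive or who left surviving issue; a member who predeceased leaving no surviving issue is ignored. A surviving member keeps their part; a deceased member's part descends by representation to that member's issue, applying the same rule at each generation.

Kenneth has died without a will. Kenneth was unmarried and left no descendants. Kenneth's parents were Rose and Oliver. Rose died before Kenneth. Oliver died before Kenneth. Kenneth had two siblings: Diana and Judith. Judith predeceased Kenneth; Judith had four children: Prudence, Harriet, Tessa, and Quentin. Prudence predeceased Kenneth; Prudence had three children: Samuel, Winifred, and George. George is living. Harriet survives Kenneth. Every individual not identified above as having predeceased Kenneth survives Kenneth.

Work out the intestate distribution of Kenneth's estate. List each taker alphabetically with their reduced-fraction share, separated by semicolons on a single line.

Diana 1/2; George 1/24; Harriet 1/8; Quentin 1/8; Samuel 1/24; Tessa 1/8; Winifred 1/24

Neither parent survives and there are no descendants, so the estate passes to Kenneth's siblings and their issue per stirpes.
The estate is divided into 2 equal shares of 1/2 among Diana, Judith.
Diana is living and takes 1/2.
Judith predeceased; the 1/2 allotted to Judith's branch passes to Judith's issue by representation.
The 1/2 is divided into 4 equal shares of 1/8 among Prudence, Harriet, Tessa, Quentin.
Prudence predeceased; the 1/8 allotted to Prudence's branch passes to Prudence's issue by representation.
The 1/8 is divided into 3 equal shares of 1/24 among Samuel, Winifred, George.
Samuel is living and takes 1/24.
Winifred is living and takes 1/24.
George is living and takes 1/24.
Harriet is living and takes 1/8.
Tessa is living and takes 1/8.
Quentin is living and takes 1/8.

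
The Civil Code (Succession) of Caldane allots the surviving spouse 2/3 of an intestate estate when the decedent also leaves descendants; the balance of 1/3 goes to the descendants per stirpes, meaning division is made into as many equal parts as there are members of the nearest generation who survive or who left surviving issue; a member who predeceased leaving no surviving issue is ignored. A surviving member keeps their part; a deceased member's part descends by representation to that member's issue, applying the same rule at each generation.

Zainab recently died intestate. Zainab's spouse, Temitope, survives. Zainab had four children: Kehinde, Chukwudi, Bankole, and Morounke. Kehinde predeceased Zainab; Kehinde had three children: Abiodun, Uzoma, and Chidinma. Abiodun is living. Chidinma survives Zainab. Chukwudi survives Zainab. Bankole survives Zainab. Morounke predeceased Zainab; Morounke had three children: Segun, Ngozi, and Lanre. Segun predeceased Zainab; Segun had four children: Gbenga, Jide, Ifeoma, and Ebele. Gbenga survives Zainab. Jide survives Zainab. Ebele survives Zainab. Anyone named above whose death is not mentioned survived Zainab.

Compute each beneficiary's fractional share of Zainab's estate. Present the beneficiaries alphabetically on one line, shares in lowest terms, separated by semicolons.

Temitope, as surviving spouse, takes 2/3.
The remaining 1/3 passes to Zainab's descendants per stirpes.
The 1/3 is divided into 4 equal shares of 1/12 among Kehinde, Chukwudi, Bankole, Morounke.
Kehinde predeceased; the 1/12 allotted to Kehinde's branch passes to Kehinde's issue by representation.
The 1/12 is divided into 3 equal shares of 1/36 among Abiodun, Uzoma, Chidinma.
Abiodun is living and takes 1/36.
Uzoma is living and takes 1/36.
Chidinma is living and takes 1/36.
Chukwudi is living and takes 1/12.
Bankole is living and takes 1/12.
Morounke predeceased; the 1/12 allotted to Morounke's branch passes to Morounke's issue by representation.
The 1/12 is divided into 3 equal shares of 1/36 among Segun, Ngozi, Lanre.
Segun predeceased; the 1/36 allotted to Segun's branch passes to Segun's issue by representation.
The 1/36 is divided into 4 equal shares of 1/144 among Gbenga, Jide, Ifeoma, Ebele.
Gbenga is living and takes 1/144.
Jide is living and takes 1/144.
Ifeoma is living and takes 1/144.
Ebele is living and takes 1/144.
Ngozi is living and takes 1/36.
Lanre is living and takes 1/36.

Abiodun 1/36; Bankole 1/12; Chidinma 1/36; Chukwudi 1/12; Ebele 1/144; Gbenga 1/144; Ifeoma 1/144; Jide 1/144; Lanre 1/36; Ngozi 1/36; Temitope 2/3; Uzoma 1/36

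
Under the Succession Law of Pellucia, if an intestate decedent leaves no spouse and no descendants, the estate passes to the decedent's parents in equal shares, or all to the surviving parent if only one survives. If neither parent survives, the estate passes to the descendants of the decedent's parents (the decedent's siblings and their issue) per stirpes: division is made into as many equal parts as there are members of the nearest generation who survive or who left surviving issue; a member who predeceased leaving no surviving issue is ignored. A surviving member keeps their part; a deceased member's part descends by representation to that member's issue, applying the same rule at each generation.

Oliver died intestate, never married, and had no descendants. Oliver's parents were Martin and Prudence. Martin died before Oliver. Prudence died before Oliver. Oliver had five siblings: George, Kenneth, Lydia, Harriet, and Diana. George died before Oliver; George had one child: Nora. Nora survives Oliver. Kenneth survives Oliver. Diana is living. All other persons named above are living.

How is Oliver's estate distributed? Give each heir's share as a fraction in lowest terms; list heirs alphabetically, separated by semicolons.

Diana 1/5; Harriet 1/5; Kenneth 1/5; Lydia 1/5; Nora 1/5

Neither parent survives and there are no descendants, so the estate passes to Oliver's siblings and their issue per stirpes.
The estate is divided into 5 equal shares of 1/5 among George, Kenneth, Lydia, Harriet, Diana.
George predeceased; the 1/5 allotted to George's branch passes to George's issue by representation.
Nora is the sole taker at this level and receives the full 1/5.
Kenneth is living and takes 1/5.
Lydia is living and takes 1/5.
Harriet is living and takes 1/5.
Diana is living and takes 1/5.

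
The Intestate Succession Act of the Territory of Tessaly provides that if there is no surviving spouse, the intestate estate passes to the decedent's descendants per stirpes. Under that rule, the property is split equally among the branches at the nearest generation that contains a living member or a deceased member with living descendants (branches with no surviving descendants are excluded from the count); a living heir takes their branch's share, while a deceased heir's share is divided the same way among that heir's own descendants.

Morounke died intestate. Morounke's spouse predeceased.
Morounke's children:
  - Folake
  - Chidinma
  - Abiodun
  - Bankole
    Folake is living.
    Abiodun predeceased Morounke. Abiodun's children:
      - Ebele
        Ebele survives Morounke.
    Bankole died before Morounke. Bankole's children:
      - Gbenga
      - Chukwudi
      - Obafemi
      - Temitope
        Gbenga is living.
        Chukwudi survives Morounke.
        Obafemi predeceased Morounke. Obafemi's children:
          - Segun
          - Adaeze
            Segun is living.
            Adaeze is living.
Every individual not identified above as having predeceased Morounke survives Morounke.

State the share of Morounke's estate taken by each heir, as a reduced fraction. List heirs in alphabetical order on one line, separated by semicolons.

There is no surviving spouse, so the entire estate passes to Morounke's descendants per stirpes.
The estate is divided into 4 equal shares of 1/4 among Folake, Chidinma, Abiodun, Bankole.
Folake is living and takes 1/4.
Chidinma is living and takes 1/4.
Abiodun predeceased; the 1/4 allotted to Abiodun's branch passes to Abiodun's issue by representation.
Ebele is the sole taker at this level and receives the full 1/4.
Bankole predeceased; the 1/4 allotted to Bankole's branch passes to Bankole's issue by representation.
The 1/4 is divided into 4 equal shares of 1/16 among Gbenga, Chukwudi, Obafemi, Temitope.
Gbenga is living and takes 1/16.
Chukwudi is living and takes 1/16.
Obafemi predeceased; the 1/16 allotted to Obafemi's branch passes to Obafemi's issue by representation.
The 1/16 is divided into 2 equal shares of 1/32 among Segun, Adaeze.
Segun is living and takes 1/32.
Adaeze is living and takes 1/32.
Temitope is living and takes 1/16.

Adaeze 1/32; Chidinma 1/4; Chukwudi 1/16; Ebele 1/4; Folake 1/4; Gbenga 1/16; Segun 1/32; Temitope 1/16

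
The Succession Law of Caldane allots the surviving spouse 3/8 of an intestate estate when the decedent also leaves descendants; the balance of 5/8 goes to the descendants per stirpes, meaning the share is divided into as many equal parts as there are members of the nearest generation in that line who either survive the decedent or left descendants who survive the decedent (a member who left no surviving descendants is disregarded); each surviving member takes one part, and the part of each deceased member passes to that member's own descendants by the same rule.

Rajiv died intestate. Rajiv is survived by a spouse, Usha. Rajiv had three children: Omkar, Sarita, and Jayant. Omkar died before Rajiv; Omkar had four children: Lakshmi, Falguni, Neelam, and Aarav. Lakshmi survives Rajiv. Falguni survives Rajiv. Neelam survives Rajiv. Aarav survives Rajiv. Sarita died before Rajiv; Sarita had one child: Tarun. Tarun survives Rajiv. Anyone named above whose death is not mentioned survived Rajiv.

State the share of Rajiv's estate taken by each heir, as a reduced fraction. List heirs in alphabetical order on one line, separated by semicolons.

Usha, as surviving spouse, takes 3/8.
The remaining 5/8 passes to Rajiv's descendants per stirpes.
The 5/8 is divided into 3 equal shares of 5/24 among Omkar, Sarita, Jayant.
Omkar predeceased; the 5/24 allotted to Omkar's branch passes to Omkar's issue by representation.
The 5/24 is divided into 4 equal shares of 5/96 among Lakshmi, Falguni, Neelam, Aarav.
Lakshmi is living and takes 5/96.
Falguni is living and takes 5/96.
Neelam is living and takes 5/96.
Aarav is living and takes 5/96.
Sarita predeceased; the 5/24 allotted to Sarita's branch passes to Sarita's issue by representation.
Tarun is the sole taker at this level and receives the full 5/24.
Jayant is living and takes 5/24.

Aarav 5/96; Falguni 5/96; Jayant 5/24; Lakshmi 5/96; Neelam 5/96; Tarun 5/24; Usha 3/8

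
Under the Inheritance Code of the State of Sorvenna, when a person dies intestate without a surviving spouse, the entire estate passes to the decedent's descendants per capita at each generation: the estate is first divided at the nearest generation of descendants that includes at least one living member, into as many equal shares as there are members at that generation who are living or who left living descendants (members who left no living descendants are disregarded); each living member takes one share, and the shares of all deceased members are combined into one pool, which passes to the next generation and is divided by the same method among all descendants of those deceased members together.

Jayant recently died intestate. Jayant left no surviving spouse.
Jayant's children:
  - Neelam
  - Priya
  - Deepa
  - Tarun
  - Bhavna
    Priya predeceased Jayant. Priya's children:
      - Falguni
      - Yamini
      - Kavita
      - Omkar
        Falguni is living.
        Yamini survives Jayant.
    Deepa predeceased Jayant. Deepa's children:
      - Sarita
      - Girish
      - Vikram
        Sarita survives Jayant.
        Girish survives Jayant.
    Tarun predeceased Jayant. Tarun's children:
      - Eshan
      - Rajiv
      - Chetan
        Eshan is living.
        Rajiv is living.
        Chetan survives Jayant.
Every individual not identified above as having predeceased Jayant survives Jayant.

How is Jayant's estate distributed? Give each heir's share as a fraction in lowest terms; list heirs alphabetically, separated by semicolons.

There is no surviving spouse, so the entire estate passes to Jayant's descendants per capita at each generation.
At generation 1 (Neelam, Priya, Deepa, Tarun, Bhavna) there are 5 shares of (1)/5 = 1/5 each.
Living: Neelam and Bhavna — each takes 1/5.
Deceased: Priya, Deepa, and Tarun. Their combined 3/5 is pooled and carried to generation 2.
At generation 2 (Falguni, Yamini, Kavita, Omkar, Sarita, Girish, Vikram, Eshan, Rajiv, Chetan) there are 10 shares of (3/5)/10 = 3/50 each.
Living: Falguni, Yamini, Kavita, Omkar, Sarita, Girish, Vikram, Eshan, Rajiv, and Chetan — each takes 3/50.

Bhavna 1/5; Chetan 3/50; Eshan 3/50; Falguni 3/50; Girish 3/50; Kavita 3/50; Neelam 1/5; Omkar 3/50; Rajiv 3/50; Sarita 3/50; Vikram 3/50; Yamini 3/50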